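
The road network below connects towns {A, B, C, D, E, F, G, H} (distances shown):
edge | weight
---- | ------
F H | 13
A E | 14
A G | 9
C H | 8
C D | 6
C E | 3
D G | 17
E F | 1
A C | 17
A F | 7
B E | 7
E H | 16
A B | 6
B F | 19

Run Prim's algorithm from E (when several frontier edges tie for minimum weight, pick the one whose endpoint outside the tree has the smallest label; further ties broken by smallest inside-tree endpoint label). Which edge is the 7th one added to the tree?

Prim's algorithm from E:
Step 1: frontier [E F 1, C E 3, B E 7, A E 14, E H 16] → take E F (1); add F.
Step 2: frontier [C E 3, B E 7, A E 14, E H 16, A F 7, F H 13, B F 19] → take C E (3); add C.
Step 3: frontier [C D 6, C H 8, A C 17, B E 7, A E 14, E H 16, A F 7, F H 13, B F 19] → take C D (6); add D.
Step 4: frontier [C H 8, A C 17, D G 17, B E 7, A E 14, E H 16, A F 7, F H 13, B F 19] → take A F (7); add A.
Step 5: frontier [A B 6, A G 9, C H 8, D G 17, B E 7, E H 16, F H 13, B F 19] → take A B (6); add B.
Step 6: frontier [A G 9, C H 8, D G 17, E H 16, F H 13] → take C H (8); add H.
Step 7: frontier [A G 9, D G 17] → take A G (9); add G.
The 7th edge added is A G.

A-G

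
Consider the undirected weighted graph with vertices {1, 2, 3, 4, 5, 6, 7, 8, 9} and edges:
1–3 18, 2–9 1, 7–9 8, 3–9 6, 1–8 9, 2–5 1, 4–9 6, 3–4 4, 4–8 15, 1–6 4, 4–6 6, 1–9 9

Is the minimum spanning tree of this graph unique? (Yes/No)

Kruskal's algorithm — process edges by increasing weight (ties by edge label):
2–5 (1): add — endpoints in different components.
2–9 (1): add — endpoints in different components.
1–6 (4): add — endpoints in different components.
3–4 (4): add — endpoints in different components.
3–9 (6): add — endpoints in different components.
4–6 (6): add — endpoints in different components.
4–9 (6): skip — 4 and 9 already connected.
7–9 (8): add — endpoints in different components.
1–8 (9): add — endpoints in different components.
Non-tree edge 4–9 has weight 6, equal to the heaviest edge on its tree cycle — swapping gives another MST of the same weight. Not unique.

No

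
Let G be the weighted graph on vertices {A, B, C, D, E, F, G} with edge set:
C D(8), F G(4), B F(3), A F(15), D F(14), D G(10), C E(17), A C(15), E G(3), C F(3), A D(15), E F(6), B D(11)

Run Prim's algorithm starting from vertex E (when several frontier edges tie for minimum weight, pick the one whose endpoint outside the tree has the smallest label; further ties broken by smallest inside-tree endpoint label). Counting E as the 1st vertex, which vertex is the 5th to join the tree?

Prim's algorithm from E:
Step 1: frontier [E G 3, E F 6, C E 17] → take E G (3); add G.
Step 2: frontier [E F 6, C E 17, F G 4, D G 10] → take F G (4); add F.
Step 3: frontier [C E 17, B F 3, C F 3, D F 14, A F 15, D G 10] → take B F (3); add B.
Step 4: frontier [B D 11, C E 17, C F 3, D F 14, A F 15, D G 10] → take C F (3); add C.
Step 5: frontier [B D 11, C D 8, A C 15, D F 14, A F 15, D G 10] → take C D (8); add D.
Step 6: frontier [A C 15, A D 15, A F 15] → take A C (15); add A.
Vertex order: E, G, F, B, C, D, A. The 5th vertex is C.

C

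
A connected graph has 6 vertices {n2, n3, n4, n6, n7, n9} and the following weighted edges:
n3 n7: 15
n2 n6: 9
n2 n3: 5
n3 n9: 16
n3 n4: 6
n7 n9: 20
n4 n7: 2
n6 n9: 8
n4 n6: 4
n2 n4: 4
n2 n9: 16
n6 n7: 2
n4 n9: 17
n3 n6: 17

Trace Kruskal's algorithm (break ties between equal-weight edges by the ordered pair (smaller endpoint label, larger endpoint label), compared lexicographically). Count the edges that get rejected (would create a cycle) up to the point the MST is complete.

2

Kruskal's algorithm — process edges by increasing weight (ties by edge label):
n4 n7 (2): add. Components now {n4,n7} {n2} {n6} {n3} {n9}
n6 n7 (2): add. Components now {n4,n6,n7} {n2} {n3} {n9}
n2 n4 (4): add. Components now {n2,n4,n6,n7} {n3} {n9}
n4 n6 (4): skip — n6 and n4 already connected.
n2 n3 (5): add. Components now {n2,n3,n4,n6,n7} {n9}
n3 n4 (6): skip — n3 and n4 already connected.
n6 n9 (8): add. Components now {n2,n3,n4,n6,n7,n9}
Edges rejected before the tree was complete: 2.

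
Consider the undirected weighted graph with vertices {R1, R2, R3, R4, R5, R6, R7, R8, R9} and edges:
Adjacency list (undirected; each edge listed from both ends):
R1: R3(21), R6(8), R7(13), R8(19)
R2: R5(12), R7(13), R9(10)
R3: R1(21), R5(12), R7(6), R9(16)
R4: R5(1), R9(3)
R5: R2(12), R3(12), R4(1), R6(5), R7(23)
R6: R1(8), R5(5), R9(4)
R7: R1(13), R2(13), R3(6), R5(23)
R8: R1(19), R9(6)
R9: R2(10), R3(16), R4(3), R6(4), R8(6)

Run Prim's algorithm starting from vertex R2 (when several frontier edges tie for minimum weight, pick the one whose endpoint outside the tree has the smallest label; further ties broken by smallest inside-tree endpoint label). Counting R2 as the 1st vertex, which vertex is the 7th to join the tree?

Grow the tree from R2 using Prim:
Step 1: cheapest edge leaving the tree is R2 R9 (10); add R9.
Step 2: cheapest edge leaving the tree is R4 R9 (3); add R4.
Step 3: cheapest edge leaving the tree is R4 R5 (1); add R5.
Step 4: cheapest edge leaving the tree is R6 R9 (4); add R6.
Step 5: cheapest edge leaving the tree is R8 R9 (6); add R8.
Step 6: cheapest edge leaving the tree is R1 R6 (8); add R1.
Step 7: cheapest edge leaving the tree is R3 R5 (12); add R3.
Step 8: cheapest edge leaving the tree is R3 R7 (6); add R7.
Vertex order: R2, R9, R4, R5, R6, R8, R1, R3, R7. The 7th vertex is R1.

R1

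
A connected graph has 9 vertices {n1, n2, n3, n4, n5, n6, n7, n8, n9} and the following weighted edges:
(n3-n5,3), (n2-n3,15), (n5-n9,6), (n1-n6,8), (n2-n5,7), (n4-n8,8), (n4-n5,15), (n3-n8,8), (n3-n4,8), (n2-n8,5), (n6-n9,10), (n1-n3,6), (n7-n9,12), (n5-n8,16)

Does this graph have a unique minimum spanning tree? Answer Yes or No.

No

Sort edges by weight, then run Kruskal:
n3-n5 (3): add — endpoints in different components.
n2-n8 (5): add — endpoints in different components.
n1-n3 (6): add — endpoints in different components.
n5-n9 (6): add — endpoints in different components.
n2-n5 (7): add — endpoints in different components.
n1-n6 (8): add — endpoints in different components.
n3-n4 (8): add — endpoints in different components.
n3-n8 (8): skip — n8 and n3 already connected.
n4-n8 (8): skip — n8 and n4 already connected.
n6-n9 (10): skip — n9 and n6 already connected.
n7-n9 (12): add — endpoints in different components.
Non-tree edge n4-n8 has weight 8, equal to the heaviest edge on its tree cycle — swapping gives another MST of the same weight. Not unique.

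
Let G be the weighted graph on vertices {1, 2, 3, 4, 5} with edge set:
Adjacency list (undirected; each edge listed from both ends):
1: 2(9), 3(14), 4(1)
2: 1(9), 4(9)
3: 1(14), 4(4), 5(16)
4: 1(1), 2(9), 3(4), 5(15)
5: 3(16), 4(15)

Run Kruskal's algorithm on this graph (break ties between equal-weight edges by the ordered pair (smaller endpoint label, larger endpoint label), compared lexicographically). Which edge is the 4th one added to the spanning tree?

Sort edges by weight, then run Kruskal:
1—4 (1): add. Components now {1,4} {2} {3} {5}
3—4 (4): add. Components now {1,3,4} {2} {5}
1—2 (9): add. Components now {1,2,3,4} {5}
2—4 (9): skip — 2 and 4 already connected.
1—3 (14): skip — 1 and 3 already connected.
4—5 (15): add. Components now {1,2,3,4,5}
The 4th edge added is 4—5.

4-5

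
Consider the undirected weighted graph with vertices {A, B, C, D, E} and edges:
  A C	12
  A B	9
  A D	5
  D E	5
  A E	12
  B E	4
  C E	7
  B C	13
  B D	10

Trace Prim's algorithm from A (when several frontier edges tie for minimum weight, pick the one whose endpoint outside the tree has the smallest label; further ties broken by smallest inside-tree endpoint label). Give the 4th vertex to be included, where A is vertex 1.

Grow the tree from A using Prim:
Step 1: frontier [A D 5, A B 9, A C 12, A E 12] → take A D (5); add D.
Step 2: frontier [A B 9, A C 12, A E 12, D E 5, B D 10] → take D E (5); add E.
Step 3: frontier [A B 9, A C 12, B D 10, B E 4, C E 7] → take B E (4); add B.
Step 4: frontier [A C 12, B C 13, C E 7] → take C E (7); add C.
Vertex order: A, D, E, B, C. The 4th vertex is B.

B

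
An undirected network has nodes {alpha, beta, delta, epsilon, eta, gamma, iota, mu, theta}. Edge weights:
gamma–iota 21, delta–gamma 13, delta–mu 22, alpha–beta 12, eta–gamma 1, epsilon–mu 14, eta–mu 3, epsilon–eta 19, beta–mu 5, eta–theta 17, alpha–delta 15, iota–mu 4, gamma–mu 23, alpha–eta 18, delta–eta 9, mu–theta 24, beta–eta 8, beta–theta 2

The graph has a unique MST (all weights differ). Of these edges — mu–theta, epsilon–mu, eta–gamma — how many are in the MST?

2

Kruskal's algorithm — process edges by increasing weight (ties by edge label):
eta–gamma (1): add — endpoints in different components.
beta–theta (2): add — endpoints in different components.
eta–mu (3): add — endpoints in different components.
iota–mu (4): add — endpoints in different components.
beta–mu (5): add — endpoints in different components.
beta–eta (8): skip — eta and beta already connected.
delta–eta (9): add — endpoints in different components.
alpha–beta (12): add — endpoints in different components.
delta–gamma (13): skip — delta and gamma already connected.
epsilon–mu (14): add — endpoints in different components.
MST edge set: {eta–gamma, beta–theta, eta–mu, iota–mu, beta–mu, delta–eta, alpha–beta, epsilon–mu}.
Of the listed edges, {epsilon–mu, eta–gamma} are in the MST → 2.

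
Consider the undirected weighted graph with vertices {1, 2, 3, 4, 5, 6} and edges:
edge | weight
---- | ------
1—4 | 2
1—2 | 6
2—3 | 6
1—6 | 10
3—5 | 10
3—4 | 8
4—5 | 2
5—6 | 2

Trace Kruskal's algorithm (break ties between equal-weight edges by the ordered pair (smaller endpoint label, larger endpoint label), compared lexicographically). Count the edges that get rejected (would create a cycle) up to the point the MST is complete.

Sort edges by weight, then run Kruskal:
1—4 (2): add. Components now {1,4} {2} {3} {5} {6}
4—5 (2): add. Components now {1,4,5} {2} {3} {6}
5—6 (2): add. Components now {1,4,5,6} {2} {3}
1—2 (6): add. Components now {1,2,4,5,6} {3}
2—3 (6): add. Components now {1,2,3,4,5,6}
Edges rejected before the tree was complete: 0.

0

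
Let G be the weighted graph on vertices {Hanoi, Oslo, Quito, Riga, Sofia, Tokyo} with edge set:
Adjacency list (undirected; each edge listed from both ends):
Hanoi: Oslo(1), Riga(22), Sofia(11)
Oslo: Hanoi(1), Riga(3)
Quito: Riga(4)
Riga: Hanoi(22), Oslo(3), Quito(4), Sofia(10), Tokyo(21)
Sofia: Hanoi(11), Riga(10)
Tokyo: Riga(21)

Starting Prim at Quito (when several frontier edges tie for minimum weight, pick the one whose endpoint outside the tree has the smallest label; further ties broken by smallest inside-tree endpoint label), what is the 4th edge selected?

Riga-Sofia

Prim, starting at Quito.
Step 1: frontier [Quito Riga 4] → take Quito Riga (4); add Riga.
Step 2: frontier [Oslo Riga 3, Riga Sofia 10, Riga Tokyo 21, Hanoi Riga 22] → take Oslo Riga (3); add Oslo.
Step 3: frontier [Hanoi Oslo 1, Riga Sofia 10, Riga Tokyo 21, Hanoi Riga 22] → take Hanoi Oslo (1); add Hanoi.
Step 4: frontier [Hanoi Sofia 11, Riga Sofia 10, Riga Tokyo 21] → take Riga Sofia (10); add Sofia.
Step 5: frontier [Riga Tokyo 21] → take Riga Tokyo (21); add Tokyo.
The 4th edge added is Riga Sofia.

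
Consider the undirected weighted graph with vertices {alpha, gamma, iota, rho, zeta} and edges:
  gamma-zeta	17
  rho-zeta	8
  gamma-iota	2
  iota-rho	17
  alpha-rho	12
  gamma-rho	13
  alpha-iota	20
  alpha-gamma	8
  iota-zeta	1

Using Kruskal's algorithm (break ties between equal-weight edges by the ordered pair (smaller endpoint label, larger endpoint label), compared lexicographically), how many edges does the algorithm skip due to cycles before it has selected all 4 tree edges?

0

Kruskal: consider edges lightest-first.
iota-zeta (1): add. Components now {iota,zeta} {alpha} {gamma} {rho}
gamma-iota (2): add. Components now {gamma,iota,zeta} {alpha} {rho}
alpha-gamma (8): add. Components now {alpha,gamma,iota,zeta} {rho}
rho-zeta (8): add. Components now {alpha,gamma,iota,rho,zeta}
Edges rejected before the tree was complete: 0.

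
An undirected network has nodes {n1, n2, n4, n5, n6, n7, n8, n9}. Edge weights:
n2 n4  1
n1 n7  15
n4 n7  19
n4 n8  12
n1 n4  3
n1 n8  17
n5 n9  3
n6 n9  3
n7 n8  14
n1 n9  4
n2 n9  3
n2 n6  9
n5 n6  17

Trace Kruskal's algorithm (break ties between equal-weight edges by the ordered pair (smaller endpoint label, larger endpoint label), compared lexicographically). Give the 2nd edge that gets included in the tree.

Kruskal's algorithm — process edges by increasing weight (ties by edge label):
n2 n4 (1): add — endpoints in different components.
n1 n4 (3): add — endpoints in different components.
n2 n9 (3): add — endpoints in different components.
n5 n9 (3): add — endpoints in different components.
n6 n9 (3): add — endpoints in different components.
n1 n9 (4): skip — n1 and n9 already connected.
n2 n6 (9): skip — n2 and n6 already connected.
n4 n8 (12): add — endpoints in different components.
n7 n8 (14): add — endpoints in different components.
The 2nd edge added is n1 n4.

n1-n4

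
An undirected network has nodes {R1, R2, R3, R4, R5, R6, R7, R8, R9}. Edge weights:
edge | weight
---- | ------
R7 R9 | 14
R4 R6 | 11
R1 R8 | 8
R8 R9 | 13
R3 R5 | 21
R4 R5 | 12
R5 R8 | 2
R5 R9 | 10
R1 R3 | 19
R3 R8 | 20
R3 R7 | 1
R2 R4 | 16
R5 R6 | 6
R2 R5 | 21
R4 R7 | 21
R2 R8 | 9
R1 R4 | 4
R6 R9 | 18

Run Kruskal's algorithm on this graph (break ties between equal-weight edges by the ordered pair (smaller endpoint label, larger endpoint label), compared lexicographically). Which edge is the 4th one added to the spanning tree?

Sort edges by weight, then run Kruskal:
R3 R7 (1): add — endpoints in different components.
R5 R8 (2): add — endpoints in different components.
R1 R4 (4): add — endpoints in different components.
R5 R6 (6): add — endpoints in different components.
R1 R8 (8): add — endpoints in different components.
R2 R8 (9): add — endpoints in different components.
R5 R9 (10): add — endpoints in different components.
R4 R6 (11): skip — R4 and R6 already connected.
R4 R5 (12): skip — R5 and R4 already connected.
R8 R9 (13): skip — R8 and R9 already connected.
R7 R9 (14): add — endpoints in different components.
The 4th edge added is R5 R6.

R5-R6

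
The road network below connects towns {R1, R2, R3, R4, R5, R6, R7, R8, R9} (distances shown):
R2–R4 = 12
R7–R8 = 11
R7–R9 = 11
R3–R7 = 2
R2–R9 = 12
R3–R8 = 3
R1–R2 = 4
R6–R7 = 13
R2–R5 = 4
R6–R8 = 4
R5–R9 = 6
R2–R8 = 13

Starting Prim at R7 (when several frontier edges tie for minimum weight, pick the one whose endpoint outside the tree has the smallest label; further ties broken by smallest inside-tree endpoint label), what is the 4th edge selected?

Prim's algorithm from R7:
Step 1: frontier [R3–R7 2, R7–R8 11, R7–R9 11, R6–R7 13] → take R3–R7 (2); add R3.
Step 2: frontier [R3–R8 3, R7–R8 11, R7–R9 11, R6–R7 13] → take R3–R8 (3); add R8.
Step 3: frontier [R7–R9 11, R6–R7 13, R6–R8 4, R2–R8 13] → take R6–R8 (4); add R6.
Step 4: frontier [R7–R9 11, R2–R8 13] → take R7–R9 (11); add R9.
Step 5: frontier [R2–R8 13, R5–R9 6, R2–R9 12] → take R5–R9 (6); add R5.
Step 6: frontier [R2–R5 4, R2–R8 13, R2–R9 12] → take R2–R5 (4); add R2.
Step 7: frontier [R1–R2 4, R2–R4 12] → take R1–R2 (4); add R1.
Step 8: frontier [R2–R4 12] → take R2–R4 (12); add R4.
The 4th edge added is R7–R9.

R7-R9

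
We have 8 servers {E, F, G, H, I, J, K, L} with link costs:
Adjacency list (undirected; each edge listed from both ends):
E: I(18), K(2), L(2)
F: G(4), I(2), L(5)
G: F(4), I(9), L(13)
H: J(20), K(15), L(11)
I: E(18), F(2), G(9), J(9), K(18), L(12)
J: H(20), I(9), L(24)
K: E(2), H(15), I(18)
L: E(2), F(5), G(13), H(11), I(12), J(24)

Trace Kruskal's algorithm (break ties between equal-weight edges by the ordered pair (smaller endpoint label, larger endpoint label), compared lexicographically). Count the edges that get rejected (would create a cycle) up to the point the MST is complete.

1

Kruskal: consider edges lightest-first.
E K (2): add — endpoints in different components.
E L (2): add — endpoints in different components.
F I (2): add — endpoints in different components.
F G (4): add — endpoints in different components.
F L (5): add — endpoints in different components.
G I (9): skip — G and I already connected.
I J (9): add — endpoints in different components.
H L (11): add — endpoints in different components.
Edges rejected before the tree was complete: 1.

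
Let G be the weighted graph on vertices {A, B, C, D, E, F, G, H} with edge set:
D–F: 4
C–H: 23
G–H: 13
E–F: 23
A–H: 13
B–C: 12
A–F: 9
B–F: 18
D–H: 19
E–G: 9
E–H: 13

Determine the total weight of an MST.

78

Kruskal: consider edges lightest-first.
D–F (4): add — endpoints in different components.
A–F (9): add — endpoints in different components.
E–G (9): add — endpoints in different components.
B–C (12): add — endpoints in different components.
A–H (13): add — endpoints in different components.
E–H (13): add — endpoints in different components.
G–H (13): skip — G and H already connected.
B–F (18): add — endpoints in different components.
MST edges: D–F, A–F, E–G, B–C, A–H, E–H, B–F; total weight 4+9+9+12+13+13+18 = 78.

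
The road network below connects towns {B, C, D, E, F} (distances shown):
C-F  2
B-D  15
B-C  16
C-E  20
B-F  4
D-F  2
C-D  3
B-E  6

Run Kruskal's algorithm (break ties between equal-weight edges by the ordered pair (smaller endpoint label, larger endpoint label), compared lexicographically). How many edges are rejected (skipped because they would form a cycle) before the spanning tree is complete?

Kruskal's algorithm — process edges by increasing weight (ties by edge label):
C-F (2): add — endpoints in different components.
D-F (2): add — endpoints in different components.
C-D (3): skip — C and D already connected.
B-F (4): add — endpoints in different components.
B-E (6): add — endpoints in different components.
Edges rejected before the tree was complete: 1.

1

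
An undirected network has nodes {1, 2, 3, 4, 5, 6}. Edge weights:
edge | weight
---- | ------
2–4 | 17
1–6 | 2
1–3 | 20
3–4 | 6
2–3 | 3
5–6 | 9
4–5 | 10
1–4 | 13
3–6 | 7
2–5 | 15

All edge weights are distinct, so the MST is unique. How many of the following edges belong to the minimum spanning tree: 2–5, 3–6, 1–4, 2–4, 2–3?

Kruskal: consider edges lightest-first.
1–6 (2): add — endpoints in different components.
2–3 (3): add — endpoints in different components.
3–4 (6): add — endpoints in different components.
3–6 (7): add — endpoints in different components.
5–6 (9): add — endpoints in different components.
MST edge set: {1–6, 2–3, 3–4, 3–6, 5–6}.
Of the listed edges, {3–6, 2–3} are in the MST → 2.

2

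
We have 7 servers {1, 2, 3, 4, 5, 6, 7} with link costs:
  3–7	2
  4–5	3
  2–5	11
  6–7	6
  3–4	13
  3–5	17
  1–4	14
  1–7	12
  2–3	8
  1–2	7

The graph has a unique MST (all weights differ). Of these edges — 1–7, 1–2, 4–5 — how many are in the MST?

Kruskal's algorithm — process edges by increasing weight (ties by edge label):
3–7 (2): add. Components now {1} {2} {3,7} {4} {5} {6}
4–5 (3): add. Components now {1} {2} {3,7} {4,5} {6}
6–7 (6): add. Components now {1} {2} {3,6,7} {4,5}
1–2 (7): add. Components now {1,2} {3,6,7} {4,5}
2–3 (8): add. Components now {1,2,3,6,7} {4,5}
2–5 (11): add. Components now {1,2,3,4,5,6,7}
MST edge set: {3–7, 4–5, 6–7, 1–2, 2–3, 2–5}.
Of the listed edges, {1–2, 4–5} are in the MST → 2.

2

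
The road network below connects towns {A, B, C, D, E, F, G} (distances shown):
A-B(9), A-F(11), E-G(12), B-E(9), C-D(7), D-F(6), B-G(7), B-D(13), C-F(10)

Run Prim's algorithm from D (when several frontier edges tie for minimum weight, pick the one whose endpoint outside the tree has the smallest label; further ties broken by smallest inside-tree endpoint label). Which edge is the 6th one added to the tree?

Grow the tree from D using Prim:
Step 1: cheapest edge leaving the tree is D-F (6); add F.
Step 2: cheapest edge leaving the tree is C-D (7); add C.
Step 3: cheapest edge leaving the tree is A-F (11); add A.
Step 4: cheapest edge leaving the tree is A-B (9); add B.
Step 5: cheapest edge leaving the tree is B-G (7); add G.
Step 6: cheapest edge leaving the tree is B-E (9); add E.
The 6th edge added is B-E.

B-E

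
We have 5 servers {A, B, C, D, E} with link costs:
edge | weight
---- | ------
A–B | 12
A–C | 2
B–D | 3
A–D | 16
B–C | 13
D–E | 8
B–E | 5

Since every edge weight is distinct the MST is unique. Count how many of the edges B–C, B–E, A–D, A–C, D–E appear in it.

2

Sort edges by weight, then run Kruskal:
A–C (2): add. Components now {A,C} {B} {D} {E}
B–D (3): add. Components now {A,C} {B,D} {E}
B–E (5): add. Components now {A,C} {B,D,E}
D–E (8): skip — D and E already connected.
A–B (12): add. Components now {A,B,C,D,E}
MST edge set: {A–C, B–D, B–E, A–B}.
Of the listed edges, {B–E, A–C} are in the MST → 2.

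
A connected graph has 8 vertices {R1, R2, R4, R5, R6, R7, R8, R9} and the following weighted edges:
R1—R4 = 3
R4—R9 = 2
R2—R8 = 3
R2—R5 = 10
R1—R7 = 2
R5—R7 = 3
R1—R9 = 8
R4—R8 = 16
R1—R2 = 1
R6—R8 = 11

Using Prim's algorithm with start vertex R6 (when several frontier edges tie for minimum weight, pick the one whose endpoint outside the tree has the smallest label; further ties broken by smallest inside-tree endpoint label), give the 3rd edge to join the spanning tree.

Prim, starting at R6.
Step 1: cheapest edge leaving the tree is R6—R8 (11); add R8.
Step 2: cheapest edge leaving the tree is R2—R8 (3); add R2.
Step 3: cheapest edge leaving the tree is R1—R2 (1); add R1.
Step 4: cheapest edge leaving the tree is R1—R7 (2); add R7.
Step 5: cheapest edge leaving the tree is R1—R4 (3); add R4.
Step 6: cheapest edge leaving the tree is R4—R9 (2); add R9.
Step 7: cheapest edge leaving the tree is R5—R7 (3); add R5.
The 3rd edge added is R1—R2.

R1-R2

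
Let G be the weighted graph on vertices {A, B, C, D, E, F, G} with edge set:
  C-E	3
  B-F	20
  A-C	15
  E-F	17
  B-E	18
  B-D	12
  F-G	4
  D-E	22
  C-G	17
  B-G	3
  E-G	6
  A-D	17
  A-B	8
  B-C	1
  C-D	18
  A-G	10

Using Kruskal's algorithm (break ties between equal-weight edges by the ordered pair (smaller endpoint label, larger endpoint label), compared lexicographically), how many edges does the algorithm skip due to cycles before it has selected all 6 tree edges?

Sort edges by weight, then run Kruskal:
B-C (1): add — endpoints in different components.
B-G (3): add — endpoints in different components.
C-E (3): add — endpoints in different components.
F-G (4): add — endpoints in different components.
E-G (6): skip — E and G already connected.
A-B (8): add — endpoints in different components.
A-G (10): skip — A and G already connected.
B-D (12): add — endpoints in different components.
Edges rejected before the tree was complete: 2.

2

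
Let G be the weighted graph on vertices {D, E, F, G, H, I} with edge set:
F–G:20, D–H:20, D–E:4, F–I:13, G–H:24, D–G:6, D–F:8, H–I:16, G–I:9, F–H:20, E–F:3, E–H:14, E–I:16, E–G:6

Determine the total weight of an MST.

36

Kruskal: consider edges lightest-first.
E–F (3): add — endpoints in different components.
D–E (4): add — endpoints in different components.
D–G (6): add — endpoints in different components.
E–G (6): skip — E and G already connected.
D–F (8): skip — D and F already connected.
G–I (9): add — endpoints in different components.
F–I (13): skip — F and I already connected.
E–H (14): add — endpoints in different components.
MST edges: E–F, D–E, D–G, G–I, E–H; total weight 3+4+6+9+14 = 36.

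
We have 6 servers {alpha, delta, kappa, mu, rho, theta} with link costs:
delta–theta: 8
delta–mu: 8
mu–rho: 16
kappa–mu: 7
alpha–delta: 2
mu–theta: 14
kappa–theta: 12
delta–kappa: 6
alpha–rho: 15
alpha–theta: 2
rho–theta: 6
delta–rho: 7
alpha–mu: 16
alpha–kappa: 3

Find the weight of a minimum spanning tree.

20

Kruskal: consider edges lightest-first.
alpha–delta (2): add. Components now {kappa} {theta} {alpha,delta} {rho} {mu}
alpha–theta (2): add. Components now {kappa} {alpha,delta,theta} {rho} {mu}
alpha–kappa (3): add. Components now {alpha,delta,kappa,theta} {rho} {mu}
delta–kappa (6): skip — kappa and delta already connected.
rho–theta (6): add. Components now {alpha,delta,kappa,rho,theta} {mu}
delta–rho (7): skip — delta and rho already connected.
kappa–mu (7): add. Components now {alpha,delta,kappa,mu,rho,theta}
MST edges: alpha–delta, alpha–theta, alpha–kappa, rho–theta, kappa–mu; total weight 2+2+3+6+7 = 20.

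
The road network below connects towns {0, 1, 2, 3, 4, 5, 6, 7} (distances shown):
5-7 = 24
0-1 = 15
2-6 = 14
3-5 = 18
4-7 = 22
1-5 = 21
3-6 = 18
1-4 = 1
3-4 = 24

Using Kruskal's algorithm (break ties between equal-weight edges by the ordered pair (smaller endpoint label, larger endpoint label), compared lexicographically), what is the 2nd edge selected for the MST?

2-6

Sort edges by weight, then run Kruskal:
1-4 (1): add — endpoints in different components.
2-6 (14): add — endpoints in different components.
0-1 (15): add — endpoints in different components.
3-5 (18): add — endpoints in different components.
3-6 (18): add — endpoints in different components.
1-5 (21): add — endpoints in different components.
4-7 (22): add — endpoints in different components.
The 2nd edge added is 2-6.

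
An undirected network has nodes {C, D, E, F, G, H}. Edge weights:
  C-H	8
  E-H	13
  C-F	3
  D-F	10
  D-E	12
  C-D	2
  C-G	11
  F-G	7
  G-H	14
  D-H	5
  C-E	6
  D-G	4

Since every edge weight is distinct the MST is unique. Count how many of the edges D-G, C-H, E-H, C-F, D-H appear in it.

Kruskal's algorithm — process edges by increasing weight (ties by edge label):
C-D (2): add — endpoints in different components.
C-F (3): add — endpoints in different components.
D-G (4): add — endpoints in different components.
D-H (5): add — endpoints in different components.
C-E (6): add — endpoints in different components.
MST edge set: {C-D, C-F, D-G, D-H, C-E}.
Of the listed edges, {D-G, C-F, D-H} are in the MST → 3.

3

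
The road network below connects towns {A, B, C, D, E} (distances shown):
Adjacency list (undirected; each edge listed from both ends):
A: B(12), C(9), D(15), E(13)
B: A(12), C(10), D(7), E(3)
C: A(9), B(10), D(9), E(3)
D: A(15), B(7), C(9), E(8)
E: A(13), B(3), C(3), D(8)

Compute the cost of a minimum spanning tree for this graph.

Prim, starting at C.
Step 1: frontier [C E 3, A C 9, C D 9, B C 10] → take C E (3); add E.
Step 2: frontier [A C 9, C D 9, B C 10, B E 3, D E 8, A E 13] → take B E (3); add B.
Step 3: frontier [B D 7, A B 12, A C 9, C D 9, D E 8, A E 13] → take B D (7); add D.
Step 4: frontier [A B 12, A C 9, A D 15, A E 13] → take A C (9); add A.
MST edges: C E, B E, B D, A C; total weight 3+3+7+9 = 22.

22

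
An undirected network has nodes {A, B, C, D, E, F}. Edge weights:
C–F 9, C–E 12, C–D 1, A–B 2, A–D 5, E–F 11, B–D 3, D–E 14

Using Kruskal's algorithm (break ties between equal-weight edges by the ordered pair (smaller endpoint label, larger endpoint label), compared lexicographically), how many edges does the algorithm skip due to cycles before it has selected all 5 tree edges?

Kruskal: consider edges lightest-first.
C–D (1): add — endpoints in different components.
A–B (2): add — endpoints in different components.
B–D (3): add — endpoints in different components.
A–D (5): skip — A and D already connected.
C–F (9): add — endpoints in different components.
E–F (11): add — endpoints in different components.
Edges rejected before the tree was complete: 1.

1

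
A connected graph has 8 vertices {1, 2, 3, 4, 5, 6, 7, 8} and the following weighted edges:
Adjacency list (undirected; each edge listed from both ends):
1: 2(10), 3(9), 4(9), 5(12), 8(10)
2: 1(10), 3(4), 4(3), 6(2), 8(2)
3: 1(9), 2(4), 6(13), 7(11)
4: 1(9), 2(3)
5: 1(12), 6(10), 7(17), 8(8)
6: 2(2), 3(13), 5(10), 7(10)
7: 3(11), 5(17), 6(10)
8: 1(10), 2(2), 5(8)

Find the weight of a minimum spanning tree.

Kruskal's algorithm — process edges by increasing weight (ties by edge label):
2–6 (2): add — endpoints in different components.
2–8 (2): add — endpoints in different components.
2–4 (3): add — endpoints in different components.
2–3 (4): add — endpoints in different components.
5–8 (8): add — endpoints in different components.
1–3 (9): add — endpoints in different components.
1–4 (9): skip — 1 and 4 already connected.
1–2 (10): skip — 1 and 2 already connected.
1–8 (10): skip — 1 and 8 already connected.
5–6 (10): skip — 5 and 6 already connected.
6–7 (10): add — endpoints in different components.
MST edges: 2–6, 2–8, 2–4, 2–3, 5–8, 1–3, 6–7; total weight 2+2+3+4+8+9+10 = 38.

38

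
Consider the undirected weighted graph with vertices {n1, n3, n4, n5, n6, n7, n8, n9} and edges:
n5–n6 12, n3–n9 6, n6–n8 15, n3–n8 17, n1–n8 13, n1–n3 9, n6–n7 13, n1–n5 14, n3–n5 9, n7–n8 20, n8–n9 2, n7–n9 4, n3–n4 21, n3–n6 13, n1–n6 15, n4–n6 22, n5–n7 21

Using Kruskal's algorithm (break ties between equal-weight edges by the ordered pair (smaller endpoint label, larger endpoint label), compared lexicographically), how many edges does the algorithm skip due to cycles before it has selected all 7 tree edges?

8

Sort edges by weight, then run Kruskal:
n8–n9 (2): add — endpoints in different components.
n7–n9 (4): add — endpoints in different components.
n3–n9 (6): add — endpoints in different components.
n1–n3 (9): add — endpoints in different components.
n3–n5 (9): add — endpoints in different components.
n5–n6 (12): add — endpoints in different components.
n1–n8 (13): skip — n8 and n1 already connected.
n3–n6 (13): skip — n3 and n6 already connected.
n6–n7 (13): skip — n7 and n6 already connected.
n1–n5 (14): skip — n5 and n1 already connected.
n1–n6 (15): skip — n6 and n1 already connected.
n6–n8 (15): skip — n6 and n8 already connected.
n3–n8 (17): skip — n3 and n8 already connected.
n7–n8 (20): skip — n7 and n8 already connected.
n3–n4 (21): add — endpoints in different components.
Edges rejected before the tree was complete: 8.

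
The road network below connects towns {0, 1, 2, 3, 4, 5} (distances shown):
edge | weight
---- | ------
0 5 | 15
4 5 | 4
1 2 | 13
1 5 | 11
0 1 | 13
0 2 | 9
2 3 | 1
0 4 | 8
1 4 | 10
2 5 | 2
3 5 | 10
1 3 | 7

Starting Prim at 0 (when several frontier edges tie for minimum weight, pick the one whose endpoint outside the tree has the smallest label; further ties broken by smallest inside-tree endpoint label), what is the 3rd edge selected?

2-5

Prim's algorithm from 0:
Step 1: cheapest edge leaving the tree is 0 4 (8); add 4.
Step 2: cheapest edge leaving the tree is 4 5 (4); add 5.
Step 3: cheapest edge leaving the tree is 2 5 (2); add 2.
Step 4: cheapest edge leaving the tree is 2 3 (1); add 3.
Step 5: cheapest edge leaving the tree is 1 3 (7); add 1.
The 3rd edge added is 2 5.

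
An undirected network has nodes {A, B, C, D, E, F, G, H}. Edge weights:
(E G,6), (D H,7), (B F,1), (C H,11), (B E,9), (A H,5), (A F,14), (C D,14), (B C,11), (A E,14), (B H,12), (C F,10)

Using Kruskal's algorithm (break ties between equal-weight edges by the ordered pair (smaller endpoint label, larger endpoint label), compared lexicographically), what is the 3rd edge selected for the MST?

Kruskal's algorithm — process edges by increasing weight (ties by edge label):
B F (1): add — endpoints in different components.
A H (5): add — endpoints in different components.
E G (6): add — endpoints in different components.
D H (7): add — endpoints in different components.
B E (9): add — endpoints in different components.
C F (10): add — endpoints in different components.
B C (11): skip — B and C already connected.
C H (11): add — endpoints in different components.
The 3rd edge added is E G.

E-G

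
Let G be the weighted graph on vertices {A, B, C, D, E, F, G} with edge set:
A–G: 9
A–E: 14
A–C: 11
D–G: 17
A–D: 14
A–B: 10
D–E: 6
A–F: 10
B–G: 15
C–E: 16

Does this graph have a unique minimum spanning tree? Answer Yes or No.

No

Kruskal: consider edges lightest-first.
D–E (6): add — endpoints in different components.
A–G (9): add — endpoints in different components.
A–B (10): add — endpoints in different components.
A–F (10): add — endpoints in different components.
A–C (11): add — endpoints in different components.
A–D (14): add — endpoints in different components.
Non-tree edge A–E has weight 14, equal to the heaviest edge on its tree cycle — swapping gives another MST of the same weight. Not unique.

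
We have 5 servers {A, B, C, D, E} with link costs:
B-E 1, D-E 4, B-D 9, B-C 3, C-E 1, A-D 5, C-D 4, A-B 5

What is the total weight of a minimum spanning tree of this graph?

11

Kruskal: consider edges lightest-first.
B-E (1): add — endpoints in different components.
C-E (1): add — endpoints in different components.
B-C (3): skip — B and C already connected.
C-D (4): add — endpoints in different components.
D-E (4): skip — D and E already connected.
A-B (5): add — endpoints in different components.
MST edges: B-E, C-E, C-D, A-B; total weight 1+1+4+5 = 11.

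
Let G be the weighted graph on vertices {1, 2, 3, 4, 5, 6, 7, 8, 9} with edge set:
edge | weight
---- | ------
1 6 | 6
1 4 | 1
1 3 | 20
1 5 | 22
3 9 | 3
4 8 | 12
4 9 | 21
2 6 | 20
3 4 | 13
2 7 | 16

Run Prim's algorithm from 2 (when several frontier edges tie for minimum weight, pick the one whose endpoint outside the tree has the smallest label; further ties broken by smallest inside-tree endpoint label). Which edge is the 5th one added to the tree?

Grow the tree from 2 using Prim:
Step 1: frontier [2 7 16, 2 6 20] → take 2 7 (16); add 7.
Step 2: frontier [2 6 20] → take 2 6 (20); add 6.
Step 3: frontier [1 6 6] → take 1 6 (6); add 1.
Step 4: frontier [1 4 1, 1 3 20, 1 5 22] → take 1 4 (1); add 4.
Step 5: frontier [1 3 20, 1 5 22, 4 8 12, 3 4 13, 4 9 21] → take 4 8 (12); add 8.
Step 6: frontier [1 3 20, 1 5 22, 3 4 13, 4 9 21] → take 3 4 (13); add 3.
Step 7: frontier [1 5 22, 3 9 3, 4 9 21] → take 3 9 (3); add 9.
Step 8: frontier [1 5 22] → take 1 5 (22); add 5.
The 5th edge added is 4 8.

4-8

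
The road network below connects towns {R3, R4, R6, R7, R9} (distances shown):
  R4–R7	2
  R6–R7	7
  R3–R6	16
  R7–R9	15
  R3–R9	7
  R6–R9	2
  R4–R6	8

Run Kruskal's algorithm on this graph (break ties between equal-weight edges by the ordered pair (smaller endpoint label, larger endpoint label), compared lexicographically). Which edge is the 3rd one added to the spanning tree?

Sort edges by weight, then run Kruskal:
R4–R7 (2): add — endpoints in different components.
R6–R9 (2): add — endpoints in different components.
R3–R9 (7): add — endpoints in different components.
R6–R7 (7): add — endpoints in different components.
The 3rd edge added is R3–R9.

R3-R9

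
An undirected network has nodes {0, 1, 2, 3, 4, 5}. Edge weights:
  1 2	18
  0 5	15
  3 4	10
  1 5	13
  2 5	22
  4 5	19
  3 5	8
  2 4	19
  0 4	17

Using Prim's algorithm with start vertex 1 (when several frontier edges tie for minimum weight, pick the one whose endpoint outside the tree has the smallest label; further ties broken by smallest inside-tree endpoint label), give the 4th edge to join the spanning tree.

Grow the tree from 1 using Prim:
Step 1: frontier [1 5 13, 1 2 18] → take 1 5 (13); add 5.
Step 2: frontier [1 2 18, 3 5 8, 0 5 15, 4 5 19, 2 5 22] → take 3 5 (8); add 3.
Step 3: frontier [1 2 18, 3 4 10, 0 5 15, 4 5 19, 2 5 22] → take 3 4 (10); add 4.
Step 4: frontier [1 2 18, 0 4 17, 2 4 19, 0 5 15, 2 5 22] → take 0 5 (15); add 0.
Step 5: frontier [1 2 18, 2 4 19, 2 5 22] → take 1 2 (18); add 2.
The 4th edge added is 0 5.

0-5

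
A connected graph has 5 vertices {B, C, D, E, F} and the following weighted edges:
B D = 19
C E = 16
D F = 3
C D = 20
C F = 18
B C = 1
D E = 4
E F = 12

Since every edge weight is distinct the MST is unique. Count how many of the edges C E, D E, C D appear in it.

2

Sort edges by weight, then run Kruskal:
B C (1): add. Components now {B,C} {D} {E} {F}
D F (3): add. Components now {B,C} {D,F} {E}
D E (4): add. Components now {B,C} {D,E,F}
E F (12): skip — E and F already connected.
C E (16): add. Components now {B,C,D,E,F}
MST edge set: {B C, D F, D E, C E}.
Of the listed edges, {C E, D E} are in the MST → 2.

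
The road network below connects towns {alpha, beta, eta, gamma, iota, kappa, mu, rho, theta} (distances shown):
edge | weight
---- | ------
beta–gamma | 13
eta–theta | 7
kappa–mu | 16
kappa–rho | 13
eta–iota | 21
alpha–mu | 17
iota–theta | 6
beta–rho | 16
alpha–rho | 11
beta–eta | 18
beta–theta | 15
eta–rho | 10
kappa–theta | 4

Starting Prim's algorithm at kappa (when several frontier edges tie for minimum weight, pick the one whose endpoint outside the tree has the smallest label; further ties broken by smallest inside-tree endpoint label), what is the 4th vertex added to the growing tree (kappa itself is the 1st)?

Grow the tree from kappa using Prim:
Step 1: frontier [kappa–theta 4, kappa–rho 13, kappa–mu 16] → take kappa–theta (4); add theta.
Step 2: frontier [kappa–rho 13, kappa–mu 16, iota–theta 6, eta–theta 7, beta–theta 15] → take iota–theta (6); add iota.
Step 3: frontier [eta–iota 21, kappa–rho 13, kappa–mu 16, eta–theta 7, beta–theta 15] → take eta–theta (7); add eta.
Step 4: frontier [eta–rho 10, beta–eta 18, kappa–rho 13, kappa–mu 16, beta–theta 15] → take eta–rho (10); add rho.
Step 5: frontier [beta–eta 18, kappa–mu 16, alpha–rho 11, beta–rho 16, beta–theta 15] → take alpha–rho (11); add alpha.
Step 6: frontier [alpha–mu 17, beta–eta 18, kappa–mu 16, beta–rho 16, beta–theta 15] → take beta–theta (15); add beta.
Step 7: frontier [alpha–mu 17, beta–gamma 13, kappa–mu 16] → take beta–gamma (13); add gamma.
Step 8: frontier [alpha–mu 17, kappa–mu 16] → take kappa–mu (16); add mu.
Vertex order: kappa, theta, iota, eta, rho, alpha, beta, gamma, mu. The 4th vertex is eta.

eta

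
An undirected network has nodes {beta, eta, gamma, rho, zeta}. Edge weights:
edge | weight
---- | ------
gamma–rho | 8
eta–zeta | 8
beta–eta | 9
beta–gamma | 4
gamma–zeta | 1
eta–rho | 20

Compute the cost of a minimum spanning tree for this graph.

21

Grow the tree from zeta using Prim:
Step 1: cheapest edge leaving the tree is gamma–zeta (1); add gamma.
Step 2: cheapest edge leaving the tree is beta–gamma (4); add beta.
Step 3: cheapest edge leaving the tree is eta–zeta (8); add eta.
Step 4: cheapest edge leaving the tree is gamma–rho (8); add rho.
MST edges: gamma–zeta, beta–gamma, eta–zeta, gamma–rho; total weight 1+4+8+8 = 21.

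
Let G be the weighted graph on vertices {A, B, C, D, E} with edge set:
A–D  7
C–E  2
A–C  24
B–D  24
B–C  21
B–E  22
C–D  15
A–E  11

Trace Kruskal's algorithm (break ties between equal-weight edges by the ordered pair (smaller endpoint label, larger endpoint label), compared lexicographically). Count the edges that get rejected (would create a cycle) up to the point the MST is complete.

1

Kruskal: consider edges lightest-first.
C–E (2): add. Components now {A} {B} {C,E} {D}
A–D (7): add. Components now {A,D} {B} {C,E}
A–E (11): add. Components now {A,C,D,E} {B}
C–D (15): skip — C and D already connected.
B–C (21): add. Components now {A,B,C,D,E}
Edges rejected before the tree was complete: 1.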